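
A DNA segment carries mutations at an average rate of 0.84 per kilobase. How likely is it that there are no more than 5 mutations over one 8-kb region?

0.3379

Over the interval, μ = 0.84 × 8 = 6.72 (an 8-kb region = 8 kilobases).
P(N ≤ 5) = Σ_{j=0}^{5} e^(−μ) μ^j/j! ≈ 0.3379.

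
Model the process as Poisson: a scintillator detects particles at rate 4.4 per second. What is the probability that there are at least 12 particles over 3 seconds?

0.6668

Over the interval, μ = 4.4 × 3 = 13.2 (3 seconds).
P(N ≥ 12) = 1 − P(N ≤ 11) = 1 − Σ_{j=0}^{11} e^(−μ) μ^j/j! ≈ 0.6668.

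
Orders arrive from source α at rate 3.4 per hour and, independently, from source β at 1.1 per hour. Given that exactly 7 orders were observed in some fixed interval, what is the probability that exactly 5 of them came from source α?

0.3090

Given the total, each event is independently from source α with probability p = λ_α/(λ_α+λ_β) = 3.4/4.5 ≈ 0.7556.
So K ~ Binomial(7, 3.4/4.5): P(K = 5) = C(7,5) · (3.4/4.5)^5 · (1.1/4.5)^2 ≈ 0.3090.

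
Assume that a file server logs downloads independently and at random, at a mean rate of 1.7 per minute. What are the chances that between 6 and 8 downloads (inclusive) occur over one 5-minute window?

Over the interval, μ = 1.7 × 5 = 8.5 (a 5-minute window = 5 minutes).
P(6 ≤ N ≤ 8) = Σ_{j=6}^{8} e^(−8.5) · 8.5^j/j! ≈ 0.3735.

0.3735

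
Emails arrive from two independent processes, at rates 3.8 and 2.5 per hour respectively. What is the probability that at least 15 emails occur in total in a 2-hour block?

0.2847

Independent Poisson processes superpose: combined rate λ = 3.8 + 2.5 = 6.3 per hour.
Over the interval, μ = 6.3 × 2 = 12.6 (a 2-hour block = 2 hours).
P(N ≥ 15) = 1 − P(N ≤ 14) ≈ 0.2847.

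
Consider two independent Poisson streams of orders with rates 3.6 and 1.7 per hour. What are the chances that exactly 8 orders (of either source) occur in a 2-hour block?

0.0985

Independent Poisson processes superpose: combined rate λ = 3.6 + 1.7 = 5.3 per hour.
Over the interval, μ = 5.3 × 2 = 10.6 (a 2-hour block = 2 hours).
P(N = 8) = e^(−10.6) · 10.6^8/8! ≈ 0.0985.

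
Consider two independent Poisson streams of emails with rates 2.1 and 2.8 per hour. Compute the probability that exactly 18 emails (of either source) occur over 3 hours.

0.0663

Independent Poisson processes superpose: combined rate λ = 2.1 + 2.8 = 4.9 per hour.
Over the interval, μ = 4.9 × 3 = 14.7 (3 hours).
P(N = 18) = e^(−14.7) · 14.7^18/18! ≈ 0.0663.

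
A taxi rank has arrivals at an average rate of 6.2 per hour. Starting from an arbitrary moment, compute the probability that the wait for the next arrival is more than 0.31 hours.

0.1463

The wait for the next event is exponential with rate λ = 6.2 per hour.
P(T > 0.31) = e^(−λt) = e^(−6.2 × 0.31) = e^(−1.922) ≈ 0.1463.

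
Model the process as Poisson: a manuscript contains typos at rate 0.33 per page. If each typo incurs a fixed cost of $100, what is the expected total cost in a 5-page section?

E[N] = 0.33 × 5 = 1.65 (a 5-page section = 5 pages); E[cost] = 1.65 × $100 = $165.

$165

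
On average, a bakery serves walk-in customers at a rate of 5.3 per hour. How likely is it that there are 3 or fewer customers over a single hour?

0.2254

With mean μ = 5.3 per hour,
P(N ≤ 3) = Σ_{j=0}^{3} e^(−μ) μ^j/j! ≈ 0.2254.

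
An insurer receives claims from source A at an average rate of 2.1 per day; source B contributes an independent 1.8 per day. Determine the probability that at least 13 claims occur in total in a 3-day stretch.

Independent Poisson processes superpose: combined rate λ = 2.1 + 1.8 = 3.9 per day.
Over the interval, μ = 3.9 × 3 = 11.7 (a 3-day stretch = 3 days).
P(N ≥ 13) = 1 − P(N ≤ 12) ≈ 0.3898.

0.3898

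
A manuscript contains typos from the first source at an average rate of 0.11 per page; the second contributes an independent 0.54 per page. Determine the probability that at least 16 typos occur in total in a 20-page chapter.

0.2364

Independent Poisson processes superpose: combined rate λ = 0.11 + 0.54 = 0.65 per page.
Over the interval, μ = 0.65 × 20 = 13 (a 20-page chapter = 20 pages).
P(N ≥ 16) = 1 − P(N ≤ 15) ≈ 0.2364.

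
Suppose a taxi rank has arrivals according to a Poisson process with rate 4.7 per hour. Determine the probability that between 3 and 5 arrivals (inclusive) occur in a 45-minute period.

0.5380

Over the interval, μ = 4.7 × 0.75 = 3.525 (a 45-minute period = 0.75 hours).
P(3 ≤ N ≤ 5) = Σ_{j=3}^{5} e^(−3.525) · 3.525^j/j! ≈ 0.5380.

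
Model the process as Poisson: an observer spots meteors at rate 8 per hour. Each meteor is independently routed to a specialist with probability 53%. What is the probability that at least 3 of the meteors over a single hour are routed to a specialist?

Thinning: the meteors that are routed to a specialist themselves form a Poisson process with rate 0.53 × 8 = 4.24 per hour.
So μ = 4.24.
P(N ≥ 3) = 1 − P(N ≤ 2) ≈ 0.7950.

0.7950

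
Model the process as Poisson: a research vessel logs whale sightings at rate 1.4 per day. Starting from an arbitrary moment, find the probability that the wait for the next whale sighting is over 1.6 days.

The wait for the next event is exponential with rate λ = 1.4 per day.
P(T > 1.6) = e^(−λt) = e^(−1.4 × 1.6) = e^(−2.24) ≈ 0.1065.

0.1065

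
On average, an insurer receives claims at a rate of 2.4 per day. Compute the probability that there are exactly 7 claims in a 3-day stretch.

Over the interval, μ = 2.4 × 3 = 7.2 (a 3-day stretch = 3 days).
P(N = 7) = e^(−μ) μ^7/7! = e^(−7.2) · 7.2^7/5040 ≈ 0.1486.

0.1486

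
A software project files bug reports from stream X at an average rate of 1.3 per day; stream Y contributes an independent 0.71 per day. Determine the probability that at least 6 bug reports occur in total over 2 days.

Independent Poisson processes superpose: combined rate λ = 1.3 + 0.71 = 2.01 per day.
Over the interval, μ = 2.01 × 2 = 4.02 (2 days).
P(N ≥ 6) = 1 − P(N ≤ 5) ≈ 0.2180.

0.2180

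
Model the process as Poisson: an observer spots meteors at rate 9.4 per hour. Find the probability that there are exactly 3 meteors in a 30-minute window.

0.1574

Over the interval, μ = 9.4 × 0.5 = 4.7 (a 30-minute window = 0.5 hours).
P(N = 3) = e^(−μ) μ^3/3! = e^(−4.7) · 4.7^3/6 ≈ 0.1574.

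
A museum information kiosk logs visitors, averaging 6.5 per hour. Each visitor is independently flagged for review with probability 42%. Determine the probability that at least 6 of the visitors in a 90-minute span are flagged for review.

0.2299

Thinning: the visitors that are flagged for review themselves form a Poisson process with rate 0.42 × 6.5 = 2.73 per hour.
Over the interval, μ = 2.73 × 1.5 = 4.095 (a 90-minute span = 1.5 hours).
P(N ≥ 6) = 1 − P(N ≤ 5) ≈ 0.2299.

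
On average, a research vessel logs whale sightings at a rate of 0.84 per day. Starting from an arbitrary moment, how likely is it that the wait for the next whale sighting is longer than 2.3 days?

0.1449

The wait for the next event is exponential with rate λ = 0.84 per day.
P(T > 2.3) = e^(−λt) = e^(−0.84 × 2.3) = e^(−1.932) ≈ 0.1449.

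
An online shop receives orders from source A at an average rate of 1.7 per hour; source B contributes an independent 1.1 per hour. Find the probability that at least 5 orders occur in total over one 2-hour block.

0.6578

Independent Poisson processes superpose: combined rate λ = 1.7 + 1.1 = 2.8 per hour.
Over the interval, μ = 2.8 × 2 = 5.6 (a 2-hour block = 2 hours).
P(N ≥ 5) = 1 − P(N ≤ 4) ≈ 0.6578.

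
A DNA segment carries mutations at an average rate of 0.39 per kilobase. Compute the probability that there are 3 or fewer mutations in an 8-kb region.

Over the interval, μ = 0.39 × 8 = 3.12 (an 8-kb region = 8 kilobases).
P(N ≤ 3) = Σ_{j=0}^{3} e^(−μ) μ^j/j! ≈ 0.6204.

0.6204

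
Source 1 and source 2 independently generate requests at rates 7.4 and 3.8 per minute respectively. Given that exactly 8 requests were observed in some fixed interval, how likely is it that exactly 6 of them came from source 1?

Given the total, each event is independently from source 1 with probability p = λ_1/(λ_1+λ_2) = 7.4/11.2 ≈ 0.6607.
So K ~ Binomial(8, 7.4/11.2): P(K = 6) = C(8,6) · (7.4/11.2)^6 · (3.8/11.2)^2 ≈ 0.2681.

0.2681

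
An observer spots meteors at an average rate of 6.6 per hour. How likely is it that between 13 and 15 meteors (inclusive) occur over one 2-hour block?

Over the interval, μ = 6.6 × 2 = 13.2 (a 2-hour block = 2 hours).
P(13 ≤ N ≤ 15) = Σ_{j=13}^{15} e^(−13.2) · 13.2^j/j! ≈ 0.3044.

0.3044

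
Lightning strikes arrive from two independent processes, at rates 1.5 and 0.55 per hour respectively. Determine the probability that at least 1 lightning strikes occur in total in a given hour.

Independent Poisson processes superpose: combined rate λ = 1.5 + 0.55 = 2.05 per hour.
So μ = 2.05.
P(N ≥ 1) = 1 − P(N ≤ 0) ≈ 0.8713.

0.8713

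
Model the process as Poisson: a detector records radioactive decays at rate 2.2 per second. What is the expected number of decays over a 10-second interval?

E[N] = λt = 2.2 × 10 = 22 (a 10-second interval = 10 seconds).

22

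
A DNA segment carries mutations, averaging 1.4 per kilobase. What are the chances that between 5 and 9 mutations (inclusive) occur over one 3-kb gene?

0.3990

Over the interval, μ = 1.4 × 3 = 4.2 (a 3-kb gene = 3 kilobases).
P(5 ≤ N ≤ 9) = Σ_{j=5}^{9} e^(−4.2) · 4.2^j/j! ≈ 0.3990.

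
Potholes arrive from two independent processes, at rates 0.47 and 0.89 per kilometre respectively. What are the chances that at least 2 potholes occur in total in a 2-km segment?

Independent Poisson processes superpose: combined rate λ = 0.47 + 0.89 = 1.36 per kilometre.
Over the interval, μ = 1.36 × 2 = 2.72 (a 2-km segment = 2 kilometres).
P(N ≥ 2) = 1 − P(N ≤ 1) ≈ 0.7549.

0.7549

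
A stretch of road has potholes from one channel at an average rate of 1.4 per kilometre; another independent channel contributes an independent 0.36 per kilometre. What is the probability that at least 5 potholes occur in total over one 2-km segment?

Independent Poisson processes superpose: combined rate λ = 1.4 + 0.36 = 1.76 per kilometre.
Over the interval, μ = 1.76 × 2 = 3.52 (a 2-km segment = 2 kilometres).
P(N ≥ 5) = 1 − P(N ≤ 4) ≈ 0.2783.

0.2783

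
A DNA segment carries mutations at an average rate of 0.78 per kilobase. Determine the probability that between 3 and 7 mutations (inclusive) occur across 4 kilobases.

Over the interval, μ = 0.78 × 4 = 3.12 (4 kilobases).
P(3 ≤ N ≤ 7) = Σ_{j=3}^{7} e^(−3.12) · 3.12^j/j! ≈ 0.5884.

0.5884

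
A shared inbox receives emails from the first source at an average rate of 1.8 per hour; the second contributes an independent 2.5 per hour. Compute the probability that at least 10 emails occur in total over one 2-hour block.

Independent Poisson processes superpose: combined rate λ = 1.8 + 2.5 = 4.3 per hour.
Over the interval, μ = 4.3 × 2 = 8.6 (a 2-hour block = 2 hours).
P(N ≥ 10) = 1 − P(N ≤ 9) ≈ 0.3600.

0.3600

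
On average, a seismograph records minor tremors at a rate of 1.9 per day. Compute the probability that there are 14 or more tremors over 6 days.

0.2570

Over the interval, μ = 1.9 × 6 = 11.4 (6 days).
P(N ≥ 14) = 1 − P(N ≤ 13) = 1 − Σ_{j=0}^{13} e^(−μ) μ^j/j! ≈ 0.2570.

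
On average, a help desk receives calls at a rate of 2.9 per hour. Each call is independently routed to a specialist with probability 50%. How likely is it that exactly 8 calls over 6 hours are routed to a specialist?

0.1356

Thinning: the calls that are routed to a specialist themselves form a Poisson process with rate 0.5 × 2.9 = 1.45 per hour.
Over the interval, μ = 1.45 × 6 = 8.7 (6 hours).
P(N = 8) = e^(−8.7) · 8.7^8/8! ≈ 0.1356.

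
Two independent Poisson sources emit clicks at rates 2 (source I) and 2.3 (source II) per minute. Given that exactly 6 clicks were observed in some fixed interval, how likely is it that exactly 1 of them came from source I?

0.1222

Given the total, each event is independently from source I with probability p = λ_I/(λ_I+λ_II) = 2/4.3 ≈ 0.4651.
So K ~ Binomial(6, 2/4.3): P(K = 1) = C(6,1) · (2/4.3)^1 · (2.3/4.3)^5 ≈ 0.1222.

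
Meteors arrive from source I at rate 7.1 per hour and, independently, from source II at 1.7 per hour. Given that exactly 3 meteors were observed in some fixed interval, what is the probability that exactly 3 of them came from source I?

Given the total, each event is independently from source I with probability p = λ_I/(λ_I+λ_II) = 7.1/8.8 ≈ 0.8068.
So K ~ Binomial(3, 7.1/8.8): P(K = 3) = C(3,3) · (7.1/8.8)^3 · (1.7/8.8)^0 ≈ 0.5252.

0.5252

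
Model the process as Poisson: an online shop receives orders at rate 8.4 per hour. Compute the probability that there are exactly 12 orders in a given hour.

0.0579

With mean μ = 8.4 per hour,
P(N = 12) = e^(−μ) μ^12/12! = e^(−8.4) · 8.4^12/479001600 ≈ 0.0579.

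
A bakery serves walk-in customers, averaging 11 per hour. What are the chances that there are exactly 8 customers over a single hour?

With mean μ = 11 per hour,
P(N = 8) = e^(−μ) μ^8/8! = e^(−11) · 11^8/40320 ≈ 0.0888.

0.0888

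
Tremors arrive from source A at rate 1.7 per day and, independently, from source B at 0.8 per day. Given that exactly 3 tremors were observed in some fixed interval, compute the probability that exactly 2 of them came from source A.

Given the total, each event is independently from source A with probability p = λ_A/(λ_A+λ_B) = 1.7/2.5 = 0.6800.
So K ~ Binomial(3, 1.7/2.5): P(K = 2) = C(3,2) · (1.7/2.5)^2 · (0.8/2.5)^1 ≈ 0.4439.

0.4439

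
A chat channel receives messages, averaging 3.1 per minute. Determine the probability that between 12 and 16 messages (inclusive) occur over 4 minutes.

0.4589

Over the interval, μ = 3.1 × 4 = 12.4 (4 minutes).
P(12 ≤ N ≤ 16) = Σ_{j=12}^{16} e^(−12.4) · 12.4^j/j! ≈ 0.4589.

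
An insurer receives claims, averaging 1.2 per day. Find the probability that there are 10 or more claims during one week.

Over the interval, μ = 1.2 × 7 = 8.4 (a week = 7 days).
P(N ≥ 10) = 1 − P(N ≤ 9) = 1 − Σ_{j=0}^{9} e^(−μ) μ^j/j! ≈ 0.3341.

0.3341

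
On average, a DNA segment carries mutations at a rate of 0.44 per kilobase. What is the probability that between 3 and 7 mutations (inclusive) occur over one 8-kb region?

0.6553

Over the interval, μ = 0.44 × 8 = 3.52 (an 8-kb region = 8 kilobases).
P(3 ≤ N ≤ 7) = Σ_{j=3}^{7} e^(−3.52) · 3.52^j/j! ≈ 0.6553.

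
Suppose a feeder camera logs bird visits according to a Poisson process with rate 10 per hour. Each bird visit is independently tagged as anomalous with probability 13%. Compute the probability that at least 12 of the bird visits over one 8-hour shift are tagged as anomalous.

Thinning: the bird visits that are tagged as anomalous themselves form a Poisson process with rate 0.13 × 10 = 1.3 per hour.
Over the interval, μ = 1.3 × 8 = 10.4 (an 8-hour shift = 8 hours).
P(N ≥ 12) = 1 − P(N ≤ 11) ≈ 0.3495.

0.3495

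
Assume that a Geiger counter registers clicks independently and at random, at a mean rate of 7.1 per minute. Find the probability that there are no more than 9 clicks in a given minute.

0.8202

With mean μ = 7.1 per minute,
P(N ≤ 9) = Σ_{j=0}^{9} e^(−μ) μ^j/j! ≈ 0.8202.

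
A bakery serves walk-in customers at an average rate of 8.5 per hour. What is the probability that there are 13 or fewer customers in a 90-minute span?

0.6005

Over the interval, μ = 8.5 × 1.5 = 12.75 (a 90-minute span = 1.5 hours).
P(N ≤ 13) = Σ_{j=0}^{13} e^(−μ) μ^j/j! ≈ 0.6005.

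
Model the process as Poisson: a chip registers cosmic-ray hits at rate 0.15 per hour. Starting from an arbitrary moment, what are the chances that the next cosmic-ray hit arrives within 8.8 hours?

Inter-arrival times are exponential with rate λ = 0.15 per hour.
P(T ≤ 8.8) = 1 − e^(−λt) = 1 − e^(−0.15 × 8.8) = 1 − e^(−1.32) ≈ 0.7329.

0.7329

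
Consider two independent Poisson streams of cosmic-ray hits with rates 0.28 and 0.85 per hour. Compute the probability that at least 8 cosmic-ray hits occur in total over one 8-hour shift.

Independent Poisson processes superpose: combined rate λ = 0.28 + 0.85 = 1.13 per hour.
Over the interval, μ = 1.13 × 8 = 9.04 (an 8-hour shift = 8 hours).
P(N ≥ 8) = 1 − P(N ≤ 7) ≈ 0.6808.

0.6808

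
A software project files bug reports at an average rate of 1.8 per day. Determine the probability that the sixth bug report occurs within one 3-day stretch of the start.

Over the interval, μ = 1.8 × 3 = 5.4 (a 3-day stretch = 3 days).
The sixth arrival falls in the interval iff at least 6 events occur there: P(S_6 ≤ t) = P(N ≥ 6) = 1 − P(N ≤ 5) ≈ 0.4539.

0.4539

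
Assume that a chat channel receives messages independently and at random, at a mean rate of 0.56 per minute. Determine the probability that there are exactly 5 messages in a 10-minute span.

Over the interval, μ = 0.56 × 10 = 5.6 (a 10-minute span = 10 minutes).
P(N = 5) = e^(−μ) μ^5/5! = e^(−5.6) · 5.6^5/120 ≈ 0.1697.

0.1697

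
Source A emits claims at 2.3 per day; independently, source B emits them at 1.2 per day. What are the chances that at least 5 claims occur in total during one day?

Independent Poisson processes superpose: combined rate λ = 2.3 + 1.2 = 3.5 per day.
So μ = 3.5.
P(N ≥ 5) = 1 − P(N ≤ 4) ≈ 0.2746.

0.2746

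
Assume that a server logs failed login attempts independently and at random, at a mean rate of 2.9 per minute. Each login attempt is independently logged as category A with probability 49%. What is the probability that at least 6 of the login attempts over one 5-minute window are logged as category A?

Thinning: the login attempts that are logged as category A themselves form a Poisson process with rate 0.49 × 2.9 = 1.421 per minute.
Over the interval, μ = 1.421 × 5 = 7.105 (a 5-minute window = 5 minutes).
P(N ≥ 6) = 1 − P(N ≤ 5) ≈ 0.7125.

0.7125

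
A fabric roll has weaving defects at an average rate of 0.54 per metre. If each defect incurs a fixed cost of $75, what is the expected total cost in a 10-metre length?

E[N] = 0.54 × 10 = 5.4 (a 10-metre length = 10 metres); E[cost] = 5.4 × $75 = $405.

$405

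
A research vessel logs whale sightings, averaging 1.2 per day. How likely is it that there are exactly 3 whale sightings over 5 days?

0.0892

Over the interval, μ = 1.2 × 5 = 6 (5 days).
P(N = 3) = e^(−μ) μ^3/3! = e^(−6) · 6^3/6 ≈ 0.0892.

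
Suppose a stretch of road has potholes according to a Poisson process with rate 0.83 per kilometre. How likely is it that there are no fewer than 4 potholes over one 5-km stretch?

Over the interval, μ = 0.83 × 5 = 4.15 (a 5-km stretch = 5 kilometres).
P(N ≥ 4) = 1 − P(N ≤ 3) = 1 − Σ_{j=0}^{3} e^(−μ) μ^j/j! ≈ 0.5953.

0.5953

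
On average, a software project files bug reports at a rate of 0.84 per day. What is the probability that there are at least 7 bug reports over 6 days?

0.2437

Over the interval, μ = 0.84 × 6 = 5.04 (6 days).
P(N ≥ 7) = 1 − P(N ≤ 6) = 1 − Σ_{j=0}^{6} e^(−μ) μ^j/j! ≈ 0.2437.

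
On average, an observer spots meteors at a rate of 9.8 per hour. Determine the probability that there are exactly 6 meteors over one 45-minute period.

Over the interval, μ = 9.8 × 0.75 = 7.35 (a 45-minute period = 0.75 hours).
P(N = 6) = e^(−μ) μ^6/6! = e^(−7.35) · 7.35^6/720 ≈ 0.1407.

0.1407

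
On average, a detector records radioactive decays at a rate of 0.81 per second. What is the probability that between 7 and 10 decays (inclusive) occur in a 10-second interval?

0.5045

Over the interval, μ = 0.81 × 10 = 8.1 (a 10-second interval = 10 seconds).
P(7 ≤ N ≤ 10) = Σ_{j=7}^{10} e^(−8.1) · 8.1^j/j! ≈ 0.5045.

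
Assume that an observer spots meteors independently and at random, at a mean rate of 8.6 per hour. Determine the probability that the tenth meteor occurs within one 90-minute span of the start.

Over the interval, μ = 8.6 × 1.5 = 12.9 (a 90-minute span = 1.5 hours).
The tenth arrival falls in the interval iff at least 10 events occur there: P(S_10 ≤ t) = P(N ≥ 10) = 1 − P(N ≤ 9) ≈ 0.8275.

0.8275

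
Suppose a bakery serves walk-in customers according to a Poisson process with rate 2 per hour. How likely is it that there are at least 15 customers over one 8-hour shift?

Over the interval, μ = 2 × 8 = 16 (an 8-hour shift = 8 hours).
P(N ≥ 15) = 1 − P(N ≤ 14) = 1 − Σ_{j=0}^{14} e^(−μ) μ^j/j! ≈ 0.6325.

0.6325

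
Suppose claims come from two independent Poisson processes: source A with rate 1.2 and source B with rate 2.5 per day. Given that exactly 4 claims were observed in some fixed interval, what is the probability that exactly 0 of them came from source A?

Given the total, each event is independently from source A with probability p = λ_A/(λ_A+λ_B) = 1.2/3.7 ≈ 0.3243.
So K ~ Binomial(4, 1.2/3.7): P(K = 0) = C(4,0) · (1.2/3.7)^0 · (2.5/3.7)^4 ≈ 0.2084.

0.2084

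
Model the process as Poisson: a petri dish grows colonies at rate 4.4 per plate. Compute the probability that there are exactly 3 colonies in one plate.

0.1743

With mean μ = 4.4 per plate,
P(N = 3) = e^(−μ) μ^3/3! = e^(−4.4) · 4.4^3/6 ≈ 0.1743.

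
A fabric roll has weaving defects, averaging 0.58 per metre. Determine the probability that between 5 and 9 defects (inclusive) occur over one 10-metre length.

Over the interval, μ = 0.58 × 10 = 5.8 (a 10-metre length = 10 metres).
P(5 ≤ N ≤ 9) = Σ_{j=5}^{9} e^(−5.8) · 5.8^j/j! ≈ 0.6164.

0.6164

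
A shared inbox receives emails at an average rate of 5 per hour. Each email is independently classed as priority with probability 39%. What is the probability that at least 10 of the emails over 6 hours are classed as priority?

0.7304

Thinning: the emails that are classed as priority themselves form a Poisson process with rate 0.39 × 5 = 1.95 per hour.
Over the interval, μ = 1.95 × 6 = 11.7 (6 hours).
P(N ≥ 10) = 1 − P(N ≤ 9) ≈ 0.7304.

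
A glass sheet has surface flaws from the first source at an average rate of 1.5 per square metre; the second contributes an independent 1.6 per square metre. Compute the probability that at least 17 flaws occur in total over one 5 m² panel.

0.3846

Independent Poisson processes superpose: combined rate λ = 1.5 + 1.6 = 3.1 per square metre.
Over the interval, μ = 3.1 × 5 = 15.5 (a 5 m² panel = 5 square metres).
P(N ≥ 17) = 1 − P(N ≤ 16) ≈ 0.3846.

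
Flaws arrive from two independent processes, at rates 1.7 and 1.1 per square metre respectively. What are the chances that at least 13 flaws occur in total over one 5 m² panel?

0.6415

Independent Poisson processes superpose: combined rate λ = 1.7 + 1.1 = 2.8 per square metre.
Over the interval, μ = 2.8 × 5 = 14 (a 5 m² panel = 5 square metres).
P(N ≥ 13) = 1 − P(N ≤ 12) ≈ 0.6415.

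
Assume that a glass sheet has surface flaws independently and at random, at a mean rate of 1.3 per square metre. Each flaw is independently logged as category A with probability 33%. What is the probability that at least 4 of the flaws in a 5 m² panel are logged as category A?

Thinning: the flaws that are logged as category A themselves form a Poisson process with rate 0.33 × 1.3 = 0.429 per square metre.
Over the interval, μ = 0.429 × 5 = 2.145 (a 5 m² panel = 5 square metres).
P(N ≥ 4) = 1 − P(N ≤ 3) ≈ 0.1699.

0.1699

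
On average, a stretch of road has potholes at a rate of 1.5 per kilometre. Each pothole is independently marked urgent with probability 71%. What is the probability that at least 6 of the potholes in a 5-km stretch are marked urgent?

Thinning: the potholes that are marked urgent themselves form a Poisson process with rate 0.71 × 1.5 = 1.065 per kilometre.
Over the interval, μ = 1.065 × 5 = 5.325 (a 5-km stretch = 5 kilometres).
P(N ≥ 6) = 1 − P(N ≤ 5) ≈ 0.4409.

0.4409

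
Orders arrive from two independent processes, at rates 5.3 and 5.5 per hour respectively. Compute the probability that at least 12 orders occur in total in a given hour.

0.3969

Independent Poisson processes superpose: combined rate λ = 5.3 + 5.5 = 10.8 per hour.
So μ = 10.8.
P(N ≥ 12) = 1 − P(N ≤ 11) ≈ 0.3969.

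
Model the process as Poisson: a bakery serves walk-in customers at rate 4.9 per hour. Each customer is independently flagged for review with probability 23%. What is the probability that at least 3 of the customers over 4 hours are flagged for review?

0.8273

Thinning: the customers that are flagged for review themselves form a Poisson process with rate 0.23 × 4.9 = 1.127 per hour.
Over the interval, μ = 1.127 × 4 = 4.508 (4 hours).
P(N ≥ 3) = 1 − P(N ≤ 2) ≈ 0.8273.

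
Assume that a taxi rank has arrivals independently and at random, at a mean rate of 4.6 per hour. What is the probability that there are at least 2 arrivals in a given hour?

0.9437

With mean μ = 4.6 per hour,
P(N ≥ 2) = 1 − P(N ≤ 1) = 1 − Σ_{j=0}^{1} e^(−μ) μ^j/j! ≈ 0.9437.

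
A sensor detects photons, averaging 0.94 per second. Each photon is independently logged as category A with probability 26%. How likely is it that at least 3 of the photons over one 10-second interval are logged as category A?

0.4417

Thinning: the photons that are logged as category A themselves form a Poisson process with rate 0.26 × 0.94 = 0.2444 per second.
Over the interval, μ = 0.2444 × 10 = 2.444 (a 10-second interval = 10 seconds).
P(N ≥ 3) = 1 − P(N ≤ 2) ≈ 0.4417.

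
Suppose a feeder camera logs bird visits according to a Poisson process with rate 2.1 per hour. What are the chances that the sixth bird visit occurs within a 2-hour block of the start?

0.2469

Over the interval, μ = 2.1 × 2 = 4.2 (a 2-hour block = 2 hours).
The sixth arrival falls in the interval iff at least 6 events occur there: P(S_6 ≤ t) = P(N ≥ 6) = 1 − P(N ≤ 5) ≈ 0.2469.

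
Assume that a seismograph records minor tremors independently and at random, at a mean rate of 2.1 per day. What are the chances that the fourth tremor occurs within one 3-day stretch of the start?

0.8736

Over the interval, μ = 2.1 × 3 = 6.3 (a 3-day stretch = 3 days).
The fourth arrival falls in the interval iff at least 4 events occur there: P(S_4 ≤ t) = P(N ≥ 4) = 1 − P(N ≤ 3) ≈ 0.8736.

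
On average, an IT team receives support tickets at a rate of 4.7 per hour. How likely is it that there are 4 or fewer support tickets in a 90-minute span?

0.1685

Over the interval, μ = 4.7 × 1.5 = 7.05 (a 90-minute span = 1.5 hours).
P(N ≤ 4) = Σ_{j=0}^{4} e^(−μ) μ^j/j! ≈ 0.1685.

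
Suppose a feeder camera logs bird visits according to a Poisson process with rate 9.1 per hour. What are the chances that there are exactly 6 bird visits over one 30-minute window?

0.1302

Over the interval, μ = 9.1 × 0.5 = 4.55 (a 30-minute window = 0.5 hours).
P(N = 6) = e^(−μ) μ^6/6! = e^(−4.55) · 4.55^6/720 ≈ 0.1302.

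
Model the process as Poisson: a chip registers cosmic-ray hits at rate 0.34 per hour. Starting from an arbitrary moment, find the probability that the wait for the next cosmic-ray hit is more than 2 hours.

0.5066

The wait for the next event is exponential with rate λ = 0.34 per hour.
P(T > 2) = e^(−λt) = e^(−0.34 × 2) = e^(−0.68) ≈ 0.5066.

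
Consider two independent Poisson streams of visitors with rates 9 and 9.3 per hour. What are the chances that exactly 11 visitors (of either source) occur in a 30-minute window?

0.1002

Independent Poisson processes superpose: combined rate λ = 9 + 9.3 = 18.3 per hour.
Over the interval, μ = 18.3 × 0.5 = 9.15 (a 30-minute window = 0.5 hours).
P(N = 11) = e^(−9.15) · 9.15^11/11! ≈ 0.1002.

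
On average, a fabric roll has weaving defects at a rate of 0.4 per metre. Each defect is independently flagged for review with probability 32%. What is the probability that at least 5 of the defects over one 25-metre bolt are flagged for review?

Thinning: the defects that are flagged for review themselves form a Poisson process with rate 0.32 × 0.4 = 0.128 per metre.
Over the interval, μ = 0.128 × 25 = 3.2 (a 25-metre bolt = 25 metres).
P(N ≥ 5) = 1 − P(N ≤ 4) ≈ 0.2194.

0.2194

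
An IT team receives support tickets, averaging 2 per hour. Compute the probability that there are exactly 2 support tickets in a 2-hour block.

0.1465

Over the interval, μ = 2 × 2 = 4 (a 2-hour block = 2 hours).
P(N = 2) = e^(−μ) μ^2/2! = e^(−4) · 4^2/2 ≈ 0.1465.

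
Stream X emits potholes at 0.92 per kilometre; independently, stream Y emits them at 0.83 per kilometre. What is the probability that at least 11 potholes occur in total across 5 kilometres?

0.2648

Independent Poisson processes superpose: combined rate λ = 0.92 + 0.83 = 1.75 per kilometre.
Over the interval, μ = 1.75 × 5 = 8.75 (5 kilometres).
P(N ≥ 11) = 1 − P(N ≤ 10) ≈ 0.2648.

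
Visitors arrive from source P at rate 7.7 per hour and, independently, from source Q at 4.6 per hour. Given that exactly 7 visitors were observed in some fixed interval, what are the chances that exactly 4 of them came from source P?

Given the total, each event is independently from source P with probability p = λ_P/(λ_P+λ_Q) = 7.7/12.3 ≈ 0.6260.
So K ~ Binomial(7, 7.7/12.3): P(K = 4) = C(7,4) · (7.7/12.3)^4 · (4.6/12.3)^3 ≈ 0.2812.

0.2812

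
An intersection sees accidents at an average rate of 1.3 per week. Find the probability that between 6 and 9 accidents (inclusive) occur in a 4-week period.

Over the interval, μ = 1.3 × 4 = 5.2 (a 4-week period = 4 weeks).
P(6 ≤ N ≤ 9) = Σ_{j=6}^{9} e^(−5.2) · 5.2^j/j! ≈ 0.3794.

0.3794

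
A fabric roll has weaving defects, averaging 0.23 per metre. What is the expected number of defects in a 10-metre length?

2.3

E[N] = λt = 0.23 × 10 = 2.3 (a 10-metre length = 10 metres).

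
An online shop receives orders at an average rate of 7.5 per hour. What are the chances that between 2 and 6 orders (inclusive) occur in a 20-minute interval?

0.6985

Over the interval, μ = 7.5 × 1/3 = 2.5 (a 20-minute interval = 1/3 hours).
P(2 ≤ N ≤ 6) = Σ_{j=2}^{6} e^(−2.5) · 2.5^j/j! ≈ 0.6985.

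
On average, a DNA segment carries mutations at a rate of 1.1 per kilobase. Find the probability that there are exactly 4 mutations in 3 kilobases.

Over the interval, μ = 1.1 × 3 = 3.3 (3 kilobases).
P(N = 4) = e^(−μ) μ^4/4! = e^(−3.3) · 3.3^4/24 ≈ 0.1823.

0.1823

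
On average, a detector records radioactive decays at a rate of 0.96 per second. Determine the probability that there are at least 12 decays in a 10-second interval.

Over the interval, μ = 0.96 × 10 = 9.6 (a 10-second interval = 10 seconds).
P(N ≥ 12) = 1 − P(N ≤ 11) = 1 − Σ_{j=0}^{11} e^(−μ) μ^j/j! ≈ 0.2588.

0.2588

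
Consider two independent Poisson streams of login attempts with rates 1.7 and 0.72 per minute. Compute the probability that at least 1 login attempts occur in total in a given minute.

0.9111

Independent Poisson processes superpose: combined rate λ = 1.7 + 0.72 = 2.42 per minute.
So μ = 2.42.
P(N ≥ 1) = 1 − P(N ≤ 0) ≈ 0.9111.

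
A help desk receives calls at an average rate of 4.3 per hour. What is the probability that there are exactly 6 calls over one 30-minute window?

Over the interval, μ = 4.3 × 0.5 = 2.15 (a 30-minute window = 0.5 hours).
P(N = 6) = e^(−μ) μ^6/6! = e^(−2.15) · 2.15^6/720 ≈ 0.0160.

0.0160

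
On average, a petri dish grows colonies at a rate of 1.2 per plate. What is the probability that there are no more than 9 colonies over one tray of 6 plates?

0.8096

Over the interval, μ = 1.2 × 6 = 7.2 (a tray of 6 plates = 6 plates).
P(N ≤ 9) = Σ_{j=0}^{9} e^(−μ) μ^j/j! ≈ 0.8096.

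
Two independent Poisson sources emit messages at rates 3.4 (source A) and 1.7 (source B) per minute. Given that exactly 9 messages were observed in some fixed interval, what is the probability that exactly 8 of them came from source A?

0.1171

Given the total, each event is independently from source A with probability p = λ_A/(λ_A+λ_B) = 3.4/5.1 ≈ 0.6667.
So K ~ Binomial(9, 3.4/5.1): P(K = 8) = C(9,8) · (3.4/5.1)^8 · (1.7/5.1)^1 ≈ 0.1171.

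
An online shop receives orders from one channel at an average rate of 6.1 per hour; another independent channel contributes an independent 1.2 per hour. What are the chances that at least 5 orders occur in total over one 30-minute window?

Independent Poisson processes superpose: combined rate λ = 6.1 + 1.2 = 7.3 per hour.
Over the interval, μ = 7.3 × 0.5 = 3.65 (a 30-minute window = 0.5 hours).
P(N ≥ 5) = 1 − P(N ≤ 4) ≈ 0.3031.

0.3031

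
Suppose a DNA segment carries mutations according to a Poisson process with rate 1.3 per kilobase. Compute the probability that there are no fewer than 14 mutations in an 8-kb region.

Over the interval, μ = 1.3 × 8 = 10.4 (an 8-kb region = 8 kilobases).
P(N ≥ 14) = 1 − P(N ≤ 13) = 1 − Σ_{j=0}^{13} e^(−μ) μ^j/j! ≈ 0.1664.

0.1664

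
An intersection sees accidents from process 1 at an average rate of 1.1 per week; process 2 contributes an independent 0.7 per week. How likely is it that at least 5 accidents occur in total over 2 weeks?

Independent Poisson processes superpose: combined rate λ = 1.1 + 0.7 = 1.8 per week.
Over the interval, μ = 1.8 × 2 = 3.6 (2 weeks).
P(N ≥ 5) = 1 − P(N ≤ 4) ≈ 0.2936.

0.2936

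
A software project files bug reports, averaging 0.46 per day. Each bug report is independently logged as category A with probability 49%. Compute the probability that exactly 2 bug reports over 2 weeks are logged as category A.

Thinning: the bug reports that are logged as category A themselves form a Poisson process with rate 0.49 × 0.46 = 0.2254 per day.
Over the interval, μ = 0.2254 × 14 = 3.1556 (2 weeks = 14 days).
P(N = 2) = e^(−3.1556) · 3.1556^2/2! ≈ 0.2122.

0.2122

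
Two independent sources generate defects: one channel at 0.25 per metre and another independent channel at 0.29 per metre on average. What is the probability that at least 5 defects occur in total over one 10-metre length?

Independent Poisson processes superpose: combined rate λ = 0.25 + 0.29 = 0.54 per metre.
Over the interval, μ = 0.54 × 10 = 5.4 (a 10-metre length = 10 metres).
P(N ≥ 5) = 1 − P(N ≤ 4) ≈ 0.6267.

0.6267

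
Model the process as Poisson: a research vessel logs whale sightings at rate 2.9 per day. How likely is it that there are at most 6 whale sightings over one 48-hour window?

0.6384

Over the interval, μ = 2.9 × 2 = 5.8 (a 48-hour window = 2 days).
P(N ≤ 6) = Σ_{j=0}^{6} e^(−μ) μ^j/j! ≈ 0.6384.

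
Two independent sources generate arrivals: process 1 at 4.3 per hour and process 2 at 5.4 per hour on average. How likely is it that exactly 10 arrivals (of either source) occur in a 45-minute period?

Independent Poisson processes superpose: combined rate λ = 4.3 + 5.4 = 9.7 per hour.
Over the interval, μ = 9.7 × 0.75 = 7.275 (a 45-minute period = 0.75 hours).
P(N = 10) = e^(−7.275) · 7.275^10/10! ≈ 0.0793.

0.0793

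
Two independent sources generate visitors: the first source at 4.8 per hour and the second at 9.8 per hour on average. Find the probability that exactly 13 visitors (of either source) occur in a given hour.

0.1004

Independent Poisson processes superpose: combined rate λ = 4.8 + 9.8 = 14.6 per hour.
So μ = 14.6.
P(N = 13) = e^(−14.6) · 14.6^13/13! ≈ 0.1004.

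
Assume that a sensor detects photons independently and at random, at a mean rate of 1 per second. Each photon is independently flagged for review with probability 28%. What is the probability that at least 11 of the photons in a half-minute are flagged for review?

0.2257

Thinning: the photons that are flagged for review themselves form a Poisson process with rate 0.28 × 1 = 0.28 per second.
Over the interval, μ = 0.28 × 30 = 8.4 (a half-minute = 30 seconds).
P(N ≥ 11) = 1 − P(N ≤ 10) ≈ 0.2257.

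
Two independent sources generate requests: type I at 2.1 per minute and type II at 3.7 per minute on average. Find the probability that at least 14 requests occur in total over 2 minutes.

Independent Poisson processes superpose: combined rate λ = 2.1 + 3.7 = 5.8 per minute.
Over the interval, μ = 5.8 × 2 = 11.6 (2 minutes).
P(N ≥ 14) = 1 − P(N ≤ 13) ≈ 0.2770.

0.2770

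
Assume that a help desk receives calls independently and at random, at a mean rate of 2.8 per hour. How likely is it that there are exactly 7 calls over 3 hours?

Over the interval, μ = 2.8 × 3 = 8.4 (3 hours).
P(N = 7) = e^(−μ) μ^7/7! = e^(−8.4) · 8.4^7/5040 ≈ 0.1317.

0.1317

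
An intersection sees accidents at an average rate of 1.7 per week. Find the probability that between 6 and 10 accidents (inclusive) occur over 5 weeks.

Over the interval, μ = 1.7 × 5 = 8.5 (5 weeks).
P(6 ≤ N ≤ 10) = Σ_{j=6}^{10} e^(−8.5) · 8.5^j/j! ≈ 0.6138.

0.6138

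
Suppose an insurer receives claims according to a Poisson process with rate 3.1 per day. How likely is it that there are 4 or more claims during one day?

0.3752

With mean μ = 3.1 per day,
P(N ≥ 4) = 1 − P(N ≤ 3) = 1 − Σ_{j=0}^{3} e^(−μ) μ^j/j! ≈ 0.3752.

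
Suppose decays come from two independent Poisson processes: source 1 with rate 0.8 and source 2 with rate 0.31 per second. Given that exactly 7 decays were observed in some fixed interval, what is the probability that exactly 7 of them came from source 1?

0.1010

Given the total, each event is independently from source 1 with probability p = λ_1/(λ_1+λ_2) = 0.8/1.11 ≈ 0.7207.
So K ~ Binomial(7, 0.8/1.11): P(K = 7) = C(7,7) · (0.8/1.11)^7 · (0.31/1.11)^0 ≈ 0.1010.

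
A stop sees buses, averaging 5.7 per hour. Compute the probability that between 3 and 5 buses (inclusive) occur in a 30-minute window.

Over the interval, μ = 5.7 × 0.5 = 2.85 (a 30-minute window = 0.5 hours).
P(3 ≤ N ≤ 5) = Σ_{j=3}^{5} e^(−2.85) · 2.85^j/j! ≈ 0.4728.

0.4728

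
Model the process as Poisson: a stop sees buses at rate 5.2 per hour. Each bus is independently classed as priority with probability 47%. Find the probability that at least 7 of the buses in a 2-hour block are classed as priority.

Thinning: the buses that are classed as priority themselves form a Poisson process with rate 0.47 × 5.2 = 2.444 per hour.
Over the interval, μ = 2.444 × 2 = 4.888 (a 2-hour block = 2 hours).
P(N ≥ 7) = 1 − P(N ≤ 6) ≈ 0.2216.

0.2216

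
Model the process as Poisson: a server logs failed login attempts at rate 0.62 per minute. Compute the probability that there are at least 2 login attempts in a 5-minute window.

Over the interval, μ = 0.62 × 5 = 3.1 (a 5-minute window = 5 minutes).
P(N ≥ 2) = 1 − P(N ≤ 1) = 1 − Σ_{j=0}^{1} e^(−μ) μ^j/j! ≈ 0.8153.

0.8153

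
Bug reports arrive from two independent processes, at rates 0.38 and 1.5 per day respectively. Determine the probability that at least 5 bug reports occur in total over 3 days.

0.6639

Independent Poisson processes superpose: combined rate λ = 0.38 + 1.5 = 1.88 per day.
Over the interval, μ = 1.88 × 3 = 5.64 (3 days).
P(N ≥ 5) = 1 − P(N ≤ 4) ≈ 0.6639.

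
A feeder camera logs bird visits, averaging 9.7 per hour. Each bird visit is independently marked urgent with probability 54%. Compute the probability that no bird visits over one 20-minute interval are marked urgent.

Thinning: the bird visits that are marked urgent themselves form a Poisson process with rate 0.54 × 9.7 = 5.238 per hour.
Over the interval, μ = 5.238 × 1/3 = 1.746 (a 20-minute interval = 1/3 hours).
P(N = 0) = e^(−1.746) · 1.746^0/0! ≈ 0.1745.

0.1745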